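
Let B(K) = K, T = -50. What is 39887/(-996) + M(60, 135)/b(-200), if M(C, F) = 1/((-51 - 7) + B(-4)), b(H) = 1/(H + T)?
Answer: -1111997/30876 ≈ -36.015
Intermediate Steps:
b(H) = 1/(-50 + H) (b(H) = 1/(H - 50) = 1/(-50 + H))
M(C, F) = -1/62 (M(C, F) = 1/((-51 - 7) - 4) = 1/(-58 - 4) = 1/(-62) = -1/62)
39887/(-996) + M(60, 135)/b(-200) = 39887/(-996) - 1/(62*(1/(-50 - 200))) = 39887*(-1/996) - 1/(62*(1/(-250))) = -39887/996 - 1/(62*(-1/250)) = -39887/996 - 1/62*(-250) = -39887/996 + 125/31 = -1111997/30876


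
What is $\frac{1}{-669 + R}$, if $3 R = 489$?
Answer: $- \frac{1}{506} \approx -0.0019763$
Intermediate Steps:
$R = 163$ ($R = \frac{1}{3} \cdot 489 = 163$)
$\frac{1}{-669 + R} = \frac{1}{-669 + 163} = \frac{1}{-506} = - \frac{1}{506}$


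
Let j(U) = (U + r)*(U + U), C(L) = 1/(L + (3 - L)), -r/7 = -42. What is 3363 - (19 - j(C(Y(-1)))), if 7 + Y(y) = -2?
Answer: 31862/9 ≈ 3540.2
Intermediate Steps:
Y(y) = -9 (Y(y) = -7 - 2 = -9)
r = 294 (r = -7*(-42) = 294)
C(L) = ⅓ (C(L) = 1/3 = ⅓)
j(U) = 2*U*(294 + U) (j(U) = (U + 294)*(U + U) = (294 + U)*(2*U) = 2*U*(294 + U))
3363 - (19 - j(C(Y(-1)))) = 3363 - (19 - 2*(294 + ⅓)/3) = 3363 - (19 - 2*883/(3*3)) = 3363 - (19 - 1*1766/9) = 3363 - (19 - 1766/9) = 3363 - 1*(-1595/9) = 3363 + 1595/9 = 31862/9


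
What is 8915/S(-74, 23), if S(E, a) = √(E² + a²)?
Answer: 1783*√6005/1201 ≈ 115.04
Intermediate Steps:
8915/S(-74, 23) = 8915/(√((-74)² + 23²)) = 8915/(√(5476 + 529)) = 8915/(√6005) = 8915*(√6005/6005) = 1783*√6005/1201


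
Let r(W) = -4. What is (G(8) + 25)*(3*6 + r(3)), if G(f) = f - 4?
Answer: 406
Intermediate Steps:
G(f) = -4 + f
(G(8) + 25)*(3*6 + r(3)) = ((-4 + 8) + 25)*(3*6 - 4) = (4 + 25)*(18 - 4) = 29*14 = 406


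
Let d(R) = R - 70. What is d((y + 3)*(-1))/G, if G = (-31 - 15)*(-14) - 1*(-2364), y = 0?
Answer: -73/3008 ≈ -0.024269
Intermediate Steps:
d(R) = -70 + R
G = 3008 (G = -46*(-14) + 2364 = 644 + 2364 = 3008)
d((y + 3)*(-1))/G = (-70 + (0 + 3)*(-1))/3008 = (-70 + 3*(-1))*(1/3008) = (-70 - 3)*(1/3008) = -73*1/3008 = -73/3008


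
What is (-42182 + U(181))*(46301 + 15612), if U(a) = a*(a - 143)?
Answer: -2185776552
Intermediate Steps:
U(a) = a*(-143 + a)
(-42182 + U(181))*(46301 + 15612) = (-42182 + 181*(-143 + 181))*(46301 + 15612) = (-42182 + 181*38)*61913 = (-42182 + 6878)*61913 = -35304*61913 = -2185776552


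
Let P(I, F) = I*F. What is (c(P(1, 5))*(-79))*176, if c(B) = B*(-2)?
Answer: 139040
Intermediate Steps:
P(I, F) = F*I
c(B) = -2*B
(c(P(1, 5))*(-79))*176 = (-10*(-79))*176 = (-2*5*(-79))*176 = -10*(-79)*176 = 790*176 = 139040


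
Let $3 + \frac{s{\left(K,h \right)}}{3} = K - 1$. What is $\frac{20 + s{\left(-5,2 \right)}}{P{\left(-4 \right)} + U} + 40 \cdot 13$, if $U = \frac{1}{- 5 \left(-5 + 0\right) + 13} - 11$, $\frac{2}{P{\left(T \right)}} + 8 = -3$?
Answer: $\frac{2427686}{4663} \approx 520.63$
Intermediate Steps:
$P{\left(T \right)} = - \frac{2}{11}$ ($P{\left(T \right)} = \frac{2}{-8 - 3} = \frac{2}{-11} = 2 \left(- \frac{1}{11}\right) = - \frac{2}{11}$)
$s{\left(K,h \right)} = -12 + 3 K$ ($s{\left(K,h \right)} = -9 + 3 \left(K - 1\right) = -9 + 3 \left(-1 + K\right) = -9 + \left(-3 + 3 K\right) = -12 + 3 K$)
$U = - \frac{417}{38}$ ($U = \frac{1}{\left(-5\right) \left(-5\right) + 13} - 11 = \frac{1}{25 + 13} - 11 = \frac{1}{38} - 11 = - \frac{417}{38} \approx -10.974$)
$\frac{20 + s{\left(-5,2 \right)}}{P{\left(-4 \right)} + U} + 40 \cdot 13 = \frac{20 + \left(-12 + 3 \left(-5\right)\right)}{- \frac{2}{11} - \frac{417}{38}} + 40 \cdot 13 = \frac{20 - 27}{- \frac{4663}{418}} + 520 = \left(20 - 27\right) \left(- \frac{418}{4663}\right) + 520 = \left(-7\right) \left(- \frac{418}{4663}\right) + 520 = \frac{2926}{4663} + 520 = \frac{2427686}{4663}$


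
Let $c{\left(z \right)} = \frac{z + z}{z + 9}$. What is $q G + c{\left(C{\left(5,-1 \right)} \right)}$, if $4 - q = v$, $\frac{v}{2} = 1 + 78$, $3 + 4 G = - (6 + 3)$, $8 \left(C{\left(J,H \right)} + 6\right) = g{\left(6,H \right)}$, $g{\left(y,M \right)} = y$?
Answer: $\frac{2296}{5} \approx 459.2$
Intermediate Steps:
$C{\left(J,H \right)} = - \frac{21}{4}$ ($C{\left(J,H \right)} = -6 + \frac{1}{8} \cdot 6 = -6 + \frac{3}{4} = - \frac{21}{4}$)
$G = -3$ ($G = - \frac{3}{4} + \frac{\left(-1\right) \left(6 + 3\right)}{4} = - \frac{3}{4} + \frac{\left(-1\right) 9}{4} = - \frac{3}{4} + \frac{1}{4} \left(-9\right) = - \frac{3}{4} - \frac{9}{4} = -3$)
$c{\left(z \right)} = \frac{2 z}{9 + z}$
$v = 158$ ($v = 2 \left(1 + 78\right) = 2 \cdot 79 = 158$)
$q = -154$ ($q = 4 - 158 = -154$)
$q G + c{\left(C{\left(5,-1 \right)} \right)} = \left(-154\right) \left(-3\right) + 2 \left(- \frac{21}{4}\right) \frac{1}{9 - \frac{21}{4}} = 462 + 2 \left(- \frac{21}{4}\right) \frac{1}{\frac{15}{4}} = 462 + 2 \left(- \frac{21}{4}\right) \frac{4}{15} = 462 - \frac{14}{5} = \frac{2296}{5}$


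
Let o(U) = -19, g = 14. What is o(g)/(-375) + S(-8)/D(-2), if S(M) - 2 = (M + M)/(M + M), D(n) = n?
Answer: -1087/750 ≈ -1.4493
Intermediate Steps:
S(M) = 3 (S(M) = 2 + (M + M)/(M + M) = 2 + (2*M)/((2*M)) = 2 + (2*M)*(1/(2*M)) = 2 + 1 = 3)
o(g)/(-375) + S(-8)/D(-2) = -19/(-375) + 3/(-2) = -19*(-1/375) + 3*(-½) = 19/375 - 3/2 = -1087/750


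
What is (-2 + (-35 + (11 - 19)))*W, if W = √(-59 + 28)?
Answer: -45*I*√31 ≈ -250.55*I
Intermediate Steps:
W = I*√31 (W = √(-31) = I*√31 ≈ 5.5678*I)
(-2 + (-35 + (11 - 19)))*W = (-2 + (-35 + (11 - 19)))*(I*√31) = (-2 + (-35 - 8))*(I*√31) = (-2 - 43)*(I*√31) = -45*I*√31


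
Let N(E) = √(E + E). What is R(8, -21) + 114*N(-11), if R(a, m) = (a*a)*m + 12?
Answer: -1332 + 114*I*√22 ≈ -1332.0 + 534.71*I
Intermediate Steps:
R(a, m) = 12 + m*a² (R(a, m) = a²*m + 12 = m*a² + 12 = 12 + m*a²)
N(E) = √2*√E (N(E) = √(2*E) = √2*√E)
R(8, -21) + 114*N(-11) = (12 - 21*8²) + 114*(√2*√(-11)) = (12 - 21*64) + 114*(√2*(I*√11)) = (12 - 1344) + 114*(I*√22) = -1332 + 114*I*√22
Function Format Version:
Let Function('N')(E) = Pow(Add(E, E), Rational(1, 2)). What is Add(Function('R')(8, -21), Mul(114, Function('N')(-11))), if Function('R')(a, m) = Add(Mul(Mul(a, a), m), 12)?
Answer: Add(-1332, Mul(114, I, Pow(22, Rational(1, 2)))) ≈ Add(-1332.0, Mul(534.71, I))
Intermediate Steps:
Function('R')(a, m) = Add(12, Mul(m, Pow(a, 2))) (Function('R')(a, m) = Add(Mul(Pow(a, 2), m), 12) = Add(Mul(m, Pow(a, 2)), 12) = Add(12, Mul(m, Pow(a, 2))))
Function('N')(E) = Mul(Pow(2, Rational(1, 2)), Pow(E, Rational(1, 2))) (Function('N')(E) = Pow(Mul(2, E), Rational(1, 2)) = Mul(Pow(2, Rational(1, 2)), Pow(E, Rational(1, 2))))
Add(Function('R')(8, -21), Mul(114, Function('N')(-11))) = Add(Add(12, Mul(-21, Pow(8, 2))), Mul(114, Mul(Pow(2, Rational(1, 2)), Pow(-11, Rational(1, 2))))) = Add(Add(12, Mul(-21, 64)), Mul(114, Mul(Pow(2, Rational(1, 2)), Mul(I, Pow(11, Rational(1, 2)))))) = Add(Add(12, -1344), Mul(114, Mul(I, Pow(22, Rational(1, 2))))) = Add(-1332, Mul(114, I, Pow(22, Rational(1, 2))))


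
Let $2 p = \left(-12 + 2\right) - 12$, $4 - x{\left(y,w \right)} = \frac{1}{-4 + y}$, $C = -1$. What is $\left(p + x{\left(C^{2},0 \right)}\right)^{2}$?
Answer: $\frac{400}{9} \approx 44.444$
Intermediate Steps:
$x{\left(y,w \right)} = 4 - \frac{1}{-4 + y}$
$p = -11$ ($p = \frac{\left(-12 + 2\right) - 12}{2} = \frac{-10 - 12}{2} = \frac{1}{2} \left(-22\right) = -11$)
$\left(p + x{\left(C^{2},0 \right)}\right)^{2} = \left(-11 + \frac{-17 + 4 \left(-1\right)^{2}}{-4 + \left(-1\right)^{2}}\right)^{2} = \left(-11 + \frac{-17 + 4 \cdot 1}{-4 + 1}\right)^{2} = \left(-11 + \frac{-17 + 4}{-3}\right)^{2} = \left(-11 - - \frac{13}{3}\right)^{2} = \left(-11 + \frac{13}{3}\right)^{2} = \left(- \frac{20}{3}\right)^{2} = \frac{400}{9}$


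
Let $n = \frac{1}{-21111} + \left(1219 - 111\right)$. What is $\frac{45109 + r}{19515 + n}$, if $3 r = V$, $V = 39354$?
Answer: $\frac{1229230197}{435372152} \approx 2.8234$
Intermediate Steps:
$r = 13118$ ($r = \frac{1}{3} \cdot 39354 = 13118$)
$n = \frac{23390987}{21111}$ ($n = - \frac{1}{21111} + \left(1219 - 111\right) = - \frac{1}{21111} + 1108 = \frac{23390987}{21111} \approx 1108.0$)
$\frac{45109 + r}{19515 + n} = \frac{45109 + 13118}{19515 + \frac{23390987}{21111}} = \frac{58227}{\frac{435372152}{21111}} = 58227 \cdot \frac{21111}{435372152} = \frac{1229230197}{435372152}$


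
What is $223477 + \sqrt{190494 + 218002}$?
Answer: $223477 + 44 \sqrt{211} \approx 2.2412 \cdot 10^{5}$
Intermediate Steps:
$223477 + \sqrt{190494 + 218002} = 223477 + \sqrt{408496} = 223477 + 44 \sqrt{211}$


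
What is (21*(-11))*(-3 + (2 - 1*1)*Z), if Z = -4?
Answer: 1617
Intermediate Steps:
(21*(-11))*(-3 + (2 - 1*1)*Z) = (21*(-11))*(-3 + (2 - 1*1)*(-4)) = -231*(-3 + (2 - 1)*(-4)) = -231*(-3 + 1*(-4)) = -231*(-3 - 4) = -231*(-7) = 1617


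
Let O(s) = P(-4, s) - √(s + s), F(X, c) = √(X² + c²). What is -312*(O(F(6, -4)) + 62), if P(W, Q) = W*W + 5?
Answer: -25896 + 624*13^(¼) ≈ -24711.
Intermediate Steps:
P(W, Q) = 5 + W² (P(W, Q) = W² + 5 = 5 + W²)
O(s) = 21 - √2*√s (O(s) = (5 + (-4)²) - √(s + s) = (5 + 16) - √(2*s) = 21 - √2*√s)
-312*(O(F(6, -4)) + 62) = -312*((21 - √2*√(√(6² + (-4)²))) + 62) = -312*((21 - √2*√(√(36 + 16))) + 62) = -312*((21 - √2*√(√52)) + 62) = -312*((21 - √2*√(2*√13)) + 62) = -312*((21 - √2*√2*13^(¼)) + 62) = -312*((21 - 2*13^(¼)) + 62) = -312*(83 - 2*13^(¼)) = -25896 + 624*13^(¼)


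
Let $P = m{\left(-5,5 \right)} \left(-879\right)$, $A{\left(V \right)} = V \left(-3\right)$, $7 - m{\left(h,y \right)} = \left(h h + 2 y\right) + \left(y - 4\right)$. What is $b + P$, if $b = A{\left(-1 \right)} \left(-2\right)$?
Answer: $25485$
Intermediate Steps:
$m{\left(h,y \right)} = 11 - h^{2} - 3 y$ ($m{\left(h,y \right)} = 7 - \left(\left(h h + 2 y\right) + \left(y - 4\right)\right) = 7 - \left(\left(h^{2} + 2 y\right) + \left(-4 + y\right)\right) = 7 - \left(-4 + h^{2} + 3 y\right) = 11 - h^{2} - 3 y$)
$A{\left(V \right)} = - 3 V$
$b = -6$ ($b = \left(-3\right) \left(-1\right) \left(-2\right) = 3 \left(-2\right) = -6$)
$P = 25491$ ($P = \left(11 - \left(-5\right)^{2} - 15\right) \left(-879\right) = \left(11 - 25 - 15\right) \left(-879\right) = \left(-29\right) \left(-879\right) = 25491$)
$b + P = -6 + 25491 = 25485$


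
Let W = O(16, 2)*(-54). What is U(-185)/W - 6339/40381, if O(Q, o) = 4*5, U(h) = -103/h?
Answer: -1270691443/8068123800 ≈ -0.15750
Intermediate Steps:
O(Q, o) = 20
W = -1080 (W = 20*(-54) = -1080)
U(-185)/W - 6339/40381 = -103/(-185)/(-1080) - 6339/40381 = -103*(-1/185)*(-1/1080) - 6339*1/40381 = (103/185)*(-1/1080) - 6339/40381 = -103/199800 - 6339/40381 = -1270691443/8068123800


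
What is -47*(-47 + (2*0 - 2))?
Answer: 2303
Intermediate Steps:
-47*(-47 + (2*0 - 2)) = -47*(-47 + (0 - 2)) = -47*(-47 - 2) = -47*(-49) = 2303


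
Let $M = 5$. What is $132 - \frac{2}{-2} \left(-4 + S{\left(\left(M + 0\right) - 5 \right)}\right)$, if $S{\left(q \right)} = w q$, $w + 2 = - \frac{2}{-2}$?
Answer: $-528$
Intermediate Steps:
$w = -1$ ($w = -2 - \frac{2}{-2} = -2 - -1 = -2 + 1 = -1$)
$S{\left(q \right)} = - q$
$132 - \frac{2}{-2} \left(-4 + S{\left(\left(M + 0\right) - 5 \right)}\right) = 132 - \frac{2}{-2} \left(-4 - \left(\left(5 + 0\right) - 5\right)\right) = 132 \left(-2\right) \left(- \frac{1}{2}\right) \left(-4 - \left(5 - 5\right)\right) = 132 \cdot 1 \left(-4 - 0\right) = 132 \cdot 1 \left(-4 + 0\right) = 132 \cdot 1 \left(-4\right) = 132 \left(-4\right) = -528$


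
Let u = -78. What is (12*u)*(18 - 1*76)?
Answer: 54288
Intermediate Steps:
(12*u)*(18 - 1*76) = (12*(-78))*(18 - 1*76) = -936*(18 - 76) = -936*(-58) = 54288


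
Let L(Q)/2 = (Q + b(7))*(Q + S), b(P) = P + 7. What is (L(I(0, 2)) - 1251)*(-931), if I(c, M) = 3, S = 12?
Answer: 689871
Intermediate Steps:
b(P) = 7 + P
L(Q) = 2*(12 + Q)*(14 + Q) (L(Q) = 2*((Q + (7 + 7))*(Q + 12)) = 2*((Q + 14)*(12 + Q)) = 2*((14 + Q)*(12 + Q)) = 2*((12 + Q)*(14 + Q)) = 2*(12 + Q)*(14 + Q))
(L(I(0, 2)) - 1251)*(-931) = ((336 + 2*3² + 52*3) - 1251)*(-931) = ((336 + 2*9 + 156) - 1251)*(-931) = ((336 + 18 + 156) - 1251)*(-931) = (510 - 1251)*(-931) = -741*(-931) = 689871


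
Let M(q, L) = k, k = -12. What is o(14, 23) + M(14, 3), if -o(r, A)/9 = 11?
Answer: -111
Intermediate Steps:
M(q, L) = -12
o(r, A) = -99 (o(r, A) = -9*11 = -99)
o(14, 23) + M(14, 3) = -99 - 12 = -111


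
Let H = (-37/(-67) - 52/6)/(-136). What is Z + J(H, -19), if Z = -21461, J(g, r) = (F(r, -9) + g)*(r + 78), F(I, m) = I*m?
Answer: -310768763/27336 ≈ -11368.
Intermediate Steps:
H = 1631/27336 (H = (-37*(-1/67) - 52*⅙)*(-1/136) = (37/67 - 26/3)*(-1/136) = -1631/201*(-1/136) = 1631/27336 ≈ 0.059665)
J(g, r) = (78 + r)*(g - 9*r) (J(g, r) = (r*(-9) + g)*(r + 78) = (-9*r + g)*(78 + r) = (g - 9*r)*(78 + r) = (78 + r)*(g - 9*r))
Z + J(H, -19) = -21461 + (-702*(-19) - 9*(-19)² + 78*(1631/27336) + (1631/27336)*(-19)) = -21461 + (13338 - 9*361 + 21203/4556 - 30989/27336) = -21461 + (13338 - 3249 + 21203/4556 - 30989/27336) = -21461 + 275889133/27336 = -310768763/27336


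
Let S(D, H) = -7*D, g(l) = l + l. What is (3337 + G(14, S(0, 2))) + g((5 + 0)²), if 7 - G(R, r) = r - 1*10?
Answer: 3404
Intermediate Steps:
g(l) = 2*l
G(R, r) = 17 - r (G(R, r) = 7 - (r - 1*10) = 7 - (r - 10) = 7 - (-10 + r) = 7 + (10 - r) = 17 - r)
(3337 + G(14, S(0, 2))) + g((5 + 0)²) = (3337 + (17 - (-7)*0)) + 2*(5 + 0)² = (3337 + (17 - 1*0)) + 2*5² = (3337 + (17 + 0)) + 2*25 = (3337 + 17) + 50 = 3354 + 50 = 3404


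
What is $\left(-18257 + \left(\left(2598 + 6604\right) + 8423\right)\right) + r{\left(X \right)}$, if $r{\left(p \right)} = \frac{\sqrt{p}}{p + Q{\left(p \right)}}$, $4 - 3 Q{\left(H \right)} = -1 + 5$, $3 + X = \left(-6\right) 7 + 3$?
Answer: $-632 - \frac{i \sqrt{42}}{42} \approx -632.0 - 0.1543 i$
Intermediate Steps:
$X = -42$ ($X = -3 + \left(\left(-6\right) 7 + 3\right) = -3 + \left(-42 + 3\right) = -3 - 39 = -42$)
$Q{\left(H \right)} = 0$ ($Q{\left(H \right)} = \frac{4}{3} - \frac{-1 + 5}{3} = \frac{4}{3} - \frac{4}{3} = 0$)
$r{\left(p \right)} = \frac{1}{\sqrt{p}}$ ($r{\left(p \right)} = \frac{\sqrt{p}}{p + 0} = \frac{\sqrt{p}}{p} = \frac{1}{\sqrt{p}}$)
$\left(-18257 + \left(\left(2598 + 6604\right) + 8423\right)\right) + r{\left(X \right)} = \left(-18257 + \left(\left(2598 + 6604\right) + 8423\right)\right) + \frac{1}{\sqrt{-42}} = \left(-18257 + \left(9202 + 8423\right)\right) - \frac{i \sqrt{42}}{42} = \left(-18257 + 17625\right) - \frac{i \sqrt{42}}{42} = -632 - \frac{i \sqrt{42}}{42}$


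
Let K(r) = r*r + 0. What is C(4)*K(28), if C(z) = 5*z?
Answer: 15680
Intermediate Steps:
K(r) = r² (K(r) = r² + 0 = r²)
C(4)*K(28) = (5*4)*28² = 20*784 = 15680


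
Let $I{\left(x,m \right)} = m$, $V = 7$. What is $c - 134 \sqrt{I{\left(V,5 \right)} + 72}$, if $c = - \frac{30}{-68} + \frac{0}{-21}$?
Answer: $\frac{15}{34} - 134 \sqrt{77} \approx -1175.4$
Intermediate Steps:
$c = \frac{15}{34}$ ($c = \left(-30\right) \left(- \frac{1}{68}\right) + 0 \left(- \frac{1}{21}\right) = \frac{15}{34} + 0 = \frac{15}{34} \approx 0.44118$)
$c - 134 \sqrt{I{\left(V,5 \right)} + 72} = \frac{15}{34} - 134 \sqrt{5 + 72} = \frac{15}{34} - 134 \sqrt{77}$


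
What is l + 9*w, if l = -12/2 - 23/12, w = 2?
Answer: 121/12 ≈ 10.083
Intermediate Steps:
l = -95/12 (l = -12*½ - 23*1/12 = -6 - 23/12 = -95/12 ≈ -7.9167)
l + 9*w = -95/12 + 9*2 = -95/12 + 18 = 121/12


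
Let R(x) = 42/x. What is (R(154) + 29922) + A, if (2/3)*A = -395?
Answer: 645255/22 ≈ 29330.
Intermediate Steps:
A = -1185/2 (A = (3/2)*(-395) = -1185/2 ≈ -592.50)
(R(154) + 29922) + A = (42/154 + 29922) - 1185/2 = (42*(1/154) + 29922) - 1185/2 = (3/11 + 29922) - 1185/2 = 329145/11 - 1185/2 = 645255/22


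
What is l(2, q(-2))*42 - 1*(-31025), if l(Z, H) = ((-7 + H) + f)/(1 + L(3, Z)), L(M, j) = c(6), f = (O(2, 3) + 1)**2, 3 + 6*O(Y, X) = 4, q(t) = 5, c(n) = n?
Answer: 186127/6 ≈ 31021.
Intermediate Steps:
O(Y, X) = 1/6 (O(Y, X) = -1/2 + (1/6)*4 = -1/2 + 2/3 = 1/6)
f = 49/36 (f = (1/6 + 1)**2 = (7/6)**2 = 49/36 ≈ 1.3611)
L(M, j) = 6
l(Z, H) = -29/36 + H/7 (l(Z, H) = ((-7 + H) + 49/36)/(1 + 6) = (-203/36 + H)/7 = (-203/36 + H)*(1/7) = -29/36 + H/7)
l(2, q(-2))*42 - 1*(-31025) = (-29/36 + (1/7)*5)*42 - 1*(-31025) = (-29/36 + 5/7)*42 + 31025 = -23/252*42 + 31025 = -23/6 + 31025 = 186127/6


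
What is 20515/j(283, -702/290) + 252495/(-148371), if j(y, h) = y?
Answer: 990791660/13996331 ≈ 70.789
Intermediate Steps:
20515/j(283, -702/290) + 252495/(-148371) = 20515/283 + 252495/(-148371) = 20515*(1/283) + 252495*(-1/148371) = 20515/283 - 84165/49457 = 990791660/13996331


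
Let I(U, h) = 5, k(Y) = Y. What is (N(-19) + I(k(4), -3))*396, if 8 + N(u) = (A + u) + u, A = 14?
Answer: -10692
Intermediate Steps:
N(u) = 6 + 2*u (N(u) = -8 + ((14 + u) + u) = -8 + (14 + 2*u) = 6 + 2*u)
(N(-19) + I(k(4), -3))*396 = ((6 + 2*(-19)) + 5)*396 = ((6 - 38) + 5)*396 = (-32 + 5)*396 = -27*396 = -10692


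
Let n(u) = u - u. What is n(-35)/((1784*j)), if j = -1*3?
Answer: 0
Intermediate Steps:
n(u) = 0
j = -3
n(-35)/((1784*j)) = 0/((1784*(-3))) = 0/(-5352) = 0*(-1/5352) = 0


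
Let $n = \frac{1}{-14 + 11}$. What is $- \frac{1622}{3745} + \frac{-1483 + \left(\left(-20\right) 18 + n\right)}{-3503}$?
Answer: $\frac{3664252}{39356205} \approx 0.093105$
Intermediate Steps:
$n = - \frac{1}{3}$ ($n = \frac{1}{-3} = - \frac{1}{3} \approx -0.33333$)
$- \frac{1622}{3745} + \frac{-1483 + \left(\left(-20\right) 18 + n\right)}{-3503} = - \frac{1622}{3745} + \frac{-1483 - \frac{1081}{3}}{-3503} = \left(-1622\right) \frac{1}{3745} + \left(-1483 - \frac{1081}{3}\right) \left(- \frac{1}{3503}\right) = - \frac{1622}{3745} + \left(-1483 - \frac{1081}{3}\right) \left(- \frac{1}{3503}\right) = - \frac{1622}{3745} - - \frac{5530}{10509} = - \frac{1622}{3745} + \frac{5530}{10509} = \frac{3664252}{39356205}$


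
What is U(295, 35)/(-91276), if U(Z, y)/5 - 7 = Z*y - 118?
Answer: -25535/45638 ≈ -0.55951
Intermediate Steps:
U(Z, y) = -555 + 5*Z*y (U(Z, y) = 35 + 5*(Z*y - 118) = 35 + 5*(-118 + Z*y) = 35 + (-590 + 5*Z*y) = -555 + 5*Z*y)
U(295, 35)/(-91276) = (-555 + 5*295*35)/(-91276) = (-555 + 51625)*(-1/91276) = 51070*(-1/91276) = -25535/45638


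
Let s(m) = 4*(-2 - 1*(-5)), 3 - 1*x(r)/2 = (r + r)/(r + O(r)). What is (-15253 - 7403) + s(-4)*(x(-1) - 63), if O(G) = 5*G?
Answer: -23348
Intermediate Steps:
x(r) = 16/3 (x(r) = 6 - 2*(r + r)/(r + 5*r) = 6 - 2*2*r/(6*r) = 6 - 2*2*r*1/(6*r) = 6 - 2*⅓ = 6 - ⅔ = 16/3)
s(m) = 12 (s(m) = 4*(-2 + 5) = 4*3 = 12)
(-15253 - 7403) + s(-4)*(x(-1) - 63) = (-15253 - 7403) + 12*(16/3 - 63) = -22656 + 12*(-173/3) = -22656 - 692 = -23348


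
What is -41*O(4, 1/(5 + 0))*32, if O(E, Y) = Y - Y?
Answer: 0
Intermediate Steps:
O(E, Y) = 0
-41*O(4, 1/(5 + 0))*32 = -41*0*32 = 0*32 = 0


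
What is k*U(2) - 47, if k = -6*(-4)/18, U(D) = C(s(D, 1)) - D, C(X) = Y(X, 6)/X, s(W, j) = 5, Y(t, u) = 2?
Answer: -737/15 ≈ -49.133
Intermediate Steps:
C(X) = 2/X
U(D) = 2/5 - D
k = 4/3 (k = 24*(1/18) = 4/3 ≈ 1.3333)
k*U(2) - 47 = 4*(2/5 - 1*2)/3 - 47 = 4*(2/5 - 2)/3 - 47 = (4/3)*(-8/5) - 47 = -32/15 - 47 = -737/15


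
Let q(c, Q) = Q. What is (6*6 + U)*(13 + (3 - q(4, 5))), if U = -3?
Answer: 363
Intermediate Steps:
(6*6 + U)*(13 + (3 - q(4, 5))) = (6*6 - 3)*(13 + (3 - 1*5)) = (36 - 3)*(13 + (3 - 5)) = 33*(13 - 2) = 33*11 = 363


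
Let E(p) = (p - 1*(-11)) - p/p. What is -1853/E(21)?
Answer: -1853/31 ≈ -59.774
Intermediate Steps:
E(p) = 10 + p (E(p) = (p + 11) - 1*1 = (11 + p) - 1 = 10 + p)
-1853/E(21) = -1853/(10 + 21) = -1853/31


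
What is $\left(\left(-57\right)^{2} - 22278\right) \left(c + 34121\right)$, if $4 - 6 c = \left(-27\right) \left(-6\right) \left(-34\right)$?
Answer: $-666769817$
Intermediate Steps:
$c = \frac{2756}{3}$ ($c = \frac{2}{3} - \frac{\left(-27\right) \left(-6\right) \left(-34\right)}{6} = \frac{2}{3} - \frac{162 \left(-34\right)}{6} = \frac{2}{3} - -918 = \frac{2}{3} + 918 = \frac{2756}{3} \approx 918.67$)
$\left(\left(-57\right)^{2} - 22278\right) \left(c + 34121\right) = \left(\left(-57\right)^{2} - 22278\right) \left(\frac{2756}{3} + 34121\right) = \left(3249 - 22278\right) \frac{105119}{3} = \left(-19029\right) \frac{105119}{3} = -666769817$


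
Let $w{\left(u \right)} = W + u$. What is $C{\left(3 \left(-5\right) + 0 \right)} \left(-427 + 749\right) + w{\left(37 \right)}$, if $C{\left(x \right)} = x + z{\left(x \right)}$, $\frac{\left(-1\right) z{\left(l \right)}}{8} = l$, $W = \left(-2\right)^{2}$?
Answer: $33851$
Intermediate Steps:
$W = 4$
$z{\left(l \right)} = - 8 l$
$w{\left(u \right)} = 4 + u$
$C{\left(x \right)} = - 7 x$ ($C{\left(x \right)} = x - 8 x = - 7 x$)
$C{\left(3 \left(-5\right) + 0 \right)} \left(-427 + 749\right) + w{\left(37 \right)} = - 7 \left(3 \left(-5\right) + 0\right) \left(-427 + 749\right) + \left(4 + 37\right) = - 7 \left(-15 + 0\right) 322 + 41 = \left(-7\right) \left(-15\right) 322 + 41 = 105 \cdot 322 + 41 = 33810 + 41 = 33851$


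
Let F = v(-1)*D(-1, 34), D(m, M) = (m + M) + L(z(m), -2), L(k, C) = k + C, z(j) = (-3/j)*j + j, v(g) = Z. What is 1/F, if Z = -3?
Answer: -1/81 ≈ -0.012346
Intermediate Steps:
v(g) = -3
z(j) = -3 + j
L(k, C) = C + k
D(m, M) = -5 + M + 2*m (D(m, M) = (m + M) + (-2 + (-3 + m)) = (M + m) + (-5 + m) = -5 + M + 2*m)
F = -81 (F = -3*(-5 + 34 + 2*(-1)) = -3*(-5 + 34 - 2) = -3*27 = -81)
1/F = 1/(-81) = -1/81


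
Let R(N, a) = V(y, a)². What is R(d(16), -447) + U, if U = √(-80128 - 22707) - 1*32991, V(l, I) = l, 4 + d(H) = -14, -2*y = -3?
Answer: -131955/4 + I*√102835 ≈ -32989.0 + 320.68*I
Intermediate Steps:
y = 3/2 (y = -½*(-3) = 3/2 ≈ 1.5000)
d(H) = -18 (d(H) = -4 - 14 = -18)
R(N, a) = 9/4 (R(N, a) = (3/2)² = 9/4)
U = -32991 + I*√102835 (U = √(-102835) - 32991 = I*√102835 - 32991 = -32991 + I*√102835 ≈ -32991.0 + 320.68*I)
R(d(16), -447) + U = 9/4 + (-32991 + I*√102835) = -131955/4 + I*√102835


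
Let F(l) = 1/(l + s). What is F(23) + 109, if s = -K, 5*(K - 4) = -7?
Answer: 11123/102 ≈ 109.05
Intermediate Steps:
K = 13/5 (K = 4 + (⅕)*(-7) = 4 - 7/5 = 13/5 ≈ 2.6000)
s = -13/5 (s = -1*13/5 = -13/5 ≈ -2.6000)
F(l) = 1/(-13/5 + l) (F(l) = 1/(l - 13/5) = 1/(-13/5 + l))
F(23) + 109 = 5/(-13 + 5*23) + 109 = 5/(-13 + 115) + 109 = 5/102 + 109 = 11123/102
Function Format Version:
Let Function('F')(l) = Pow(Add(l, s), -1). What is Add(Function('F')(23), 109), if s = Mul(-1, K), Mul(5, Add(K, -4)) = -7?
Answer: Rational(11123, 102) ≈ 109.05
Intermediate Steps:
K = Rational(13, 5) (K = Add(4, Mul(Rational(1, 5), -7)) = Add(4, Rational(-7, 5)) = Rational(13, 5) ≈ 2.6000)
s = Rational(-13, 5) (s = Mul(-1, Rational(13, 5)) = Rational(-13, 5) ≈ -2.6000)
Function('F')(l) = Pow(Add(Rational(-13, 5), l), -1) (Function('F')(l) = Pow(Add(l, Rational(-13, 5)), -1) = Pow(Add(Rational(-13, 5), l), -1))
Add(Function('F')(23), 109) = Add(Mul(5, Pow(Add(-13, Mul(5, 23)), -1)), 109) = Add(Mul(5, Pow(Add(-13, 115), -1)), 109) = Add(Mul(5, Pow(102, -1)), 109) = Add(Mul(5, Rational(1, 102)), 109) = Add(Rational(5, 102), 109) = Rational(11123, 102)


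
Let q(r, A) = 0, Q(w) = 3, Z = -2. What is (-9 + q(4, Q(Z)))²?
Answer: 81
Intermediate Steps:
(-9 + q(4, Q(Z)))² = (-9 + 0)² = (-9)² = 81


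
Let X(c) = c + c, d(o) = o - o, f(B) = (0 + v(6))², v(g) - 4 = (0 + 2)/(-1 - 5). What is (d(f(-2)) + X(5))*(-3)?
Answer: -30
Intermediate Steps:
v(g) = 11/3 (v(g) = 4 + (0 + 2)/(-1 - 5) = 4 + 2/(-6) = 4 + 2*(-⅙) = 4 - ⅓ = 11/3)
f(B) = 121/9 (f(B) = (0 + 11/3)² = (11/3)² = 121/9)
d(o) = 0
X(c) = 2*c
(d(f(-2)) + X(5))*(-3) = (0 + 2*5)*(-3) = (0 + 10)*(-3) = 10*(-3) = -30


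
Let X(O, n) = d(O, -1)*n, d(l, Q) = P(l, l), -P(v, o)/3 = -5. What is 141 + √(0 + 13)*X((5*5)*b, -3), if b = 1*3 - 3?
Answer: 141 - 45*√13 ≈ -21.250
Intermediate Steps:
P(v, o) = 15 (P(v, o) = -3*(-5) = 15)
b = 0 (b = 3 - 3 = 0)
d(l, Q) = 15
X(O, n) = 15*n
141 + √(0 + 13)*X((5*5)*b, -3) = 141 + √(0 + 13)*(15*(-3)) = 141 + √13*(-45) = 141 - 45*√13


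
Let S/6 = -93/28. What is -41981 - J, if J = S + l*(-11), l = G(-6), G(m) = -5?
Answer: -588225/14 ≈ -42016.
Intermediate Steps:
l = -5
S = -279/14 (S = 6*(-93/28) = -279/14 ≈ -19.929)
J = 491/14 (J = -279/14 - 5*(-11) = -279/14 + 55 = 491/14 ≈ 35.071)
-41981 - J = -41981 - 1*491/14 = -41981 - 491/14 = -588225/14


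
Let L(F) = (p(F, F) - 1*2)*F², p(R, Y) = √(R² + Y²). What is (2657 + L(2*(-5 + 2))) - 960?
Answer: 1625 + 216*√2 ≈ 1930.5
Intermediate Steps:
L(F) = F²*(-2 + √2*√(F²)) (L(F) = (√(F² + F²) - 1*2)*F² = (√(2*F²) - 2)*F² = (√2*√(F²) - 2)*F² = (-2 + √2*√(F²))*F² = F²*(-2 + √2*√(F²)))
(2657 + L(2*(-5 + 2))) - 960 = (2657 + (2*(-5 + 2))²*(-2 + √2*√((2*(-5 + 2))²))) - 960 = (2657 + (2*(-3))²*(-2 + √2*√((2*(-3))²))) - 960 = (2657 + (-6)²*(-2 + √2*√((-6)²))) - 960 = (2657 + 36*(-2 + √2*√36)) - 960 = (2657 + 36*(-2 + √2*6)) - 960 = (2657 + 36*(-2 + 6*√2)) - 960 = (2657 + (-72 + 216*√2)) - 960 = (2585 + 216*√2) - 960 = 1625 + 216*√2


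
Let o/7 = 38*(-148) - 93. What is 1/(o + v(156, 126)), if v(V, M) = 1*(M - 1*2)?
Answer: -1/39895 ≈ -2.5066e-5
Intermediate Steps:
v(V, M) = -2 + M (v(V, M) = 1*(M - 2) = 1*(-2 + M) = -2 + M)
o = -40019 (o = 7*(38*(-148) - 93) = 7*(-5624 - 93) = 7*(-5717) = -40019)
1/(o + v(156, 126)) = 1/(-40019 + (-2 + 126)) = 1/(-40019 + 124) = 1/(-39895) = -1/39895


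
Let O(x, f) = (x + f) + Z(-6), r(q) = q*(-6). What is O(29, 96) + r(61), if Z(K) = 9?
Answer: -232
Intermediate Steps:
r(q) = -6*q
O(x, f) = 9 + f + x (O(x, f) = (x + f) + 9 = (f + x) + 9 = 9 + f + x)
O(29, 96) + r(61) = (9 + 96 + 29) - 6*61 = 134 - 366 = -232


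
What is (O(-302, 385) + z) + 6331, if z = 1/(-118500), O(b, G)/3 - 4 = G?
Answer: 888512999/118500 ≈ 7498.0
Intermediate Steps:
O(b, G) = 12 + 3*G
z = -1/118500 ≈ -8.4388e-6
(O(-302, 385) + z) + 6331 = ((12 + 3*385) - 1/118500) + 6331 = ((12 + 1155) - 1/118500) + 6331 = (1167 - 1/118500) + 6331 = 138289499/118500 + 6331 = 888512999/118500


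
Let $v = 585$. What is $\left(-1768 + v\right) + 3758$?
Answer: $2575$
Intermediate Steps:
$\left(-1768 + v\right) + 3758 = \left(-1768 + 585\right) + 3758 = -1183 + 3758 = 2575$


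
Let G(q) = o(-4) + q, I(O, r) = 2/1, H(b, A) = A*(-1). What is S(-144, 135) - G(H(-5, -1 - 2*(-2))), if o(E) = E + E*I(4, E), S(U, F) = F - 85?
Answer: 65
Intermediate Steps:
S(U, F) = -85 + F
H(b, A) = -A
I(O, r) = 2 (I(O, r) = 2*1 = 2)
o(E) = 3*E (o(E) = E + E*2 = E + 2*E = 3*E)
G(q) = -12 + q (G(q) = 3*(-4) + q = -12 + q)
S(-144, 135) - G(H(-5, -1 - 2*(-2))) = (-85 + 135) - (-12 - (-1 - 2*(-2))) = 50 - (-12 - (-1 + 4)) = 50 - (-12 - 1*3) = 50 - (-12 - 3) = 50 - 1*(-15) = 50 + 15 = 65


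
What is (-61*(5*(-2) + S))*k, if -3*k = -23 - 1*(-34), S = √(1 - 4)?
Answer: -6710/3 + 671*I*√3/3 ≈ -2236.7 + 387.4*I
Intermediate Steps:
S = I*√3 (S = √(-3) = I*√3 ≈ 1.732*I)
k = -11/3 (k = -(-23 - 1*(-34))/3 = -(-23 + 34)/3 = -⅓*11 = -11/3 ≈ -3.6667)
(-61*(5*(-2) + S))*k = -61*(5*(-2) + I*√3)*(-11/3) = -61*(-10 + I*√3)*(-11/3) = (610 - 61*I*√3)*(-11/3) = -6710/3 + 671*I*√3/3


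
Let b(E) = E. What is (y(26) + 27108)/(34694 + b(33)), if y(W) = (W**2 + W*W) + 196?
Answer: 28656/34727 ≈ 0.82518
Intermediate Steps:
y(W) = 196 + 2*W**2 (y(W) = (W**2 + W**2) + 196 = 2*W**2 + 196 = 196 + 2*W**2)
(y(26) + 27108)/(34694 + b(33)) = ((196 + 2*26**2) + 27108)/(34694 + 33) = ((196 + 2*676) + 27108)/34727 = ((196 + 1352) + 27108)*(1/34727) = (1548 + 27108)*(1/34727) = 28656*(1/34727) = 28656/34727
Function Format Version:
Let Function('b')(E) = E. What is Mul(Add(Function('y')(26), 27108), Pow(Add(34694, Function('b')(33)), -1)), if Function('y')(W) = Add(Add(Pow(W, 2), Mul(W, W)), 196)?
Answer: Rational(28656, 34727) ≈ 0.82518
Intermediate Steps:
Function('y')(W) = Add(196, Mul(2, Pow(W, 2))) (Function('y')(W) = Add(Add(Pow(W, 2), Pow(W, 2)), 196) = Add(Mul(2, Pow(W, 2)), 196) = Add(196, Mul(2, Pow(W, 2))))
Mul(Add(Function('y')(26), 27108), Pow(Add(34694, Function('b')(33)), -1)) = Mul(Add(Add(196, Mul(2, Pow(26, 2))), 27108), Pow(Add(34694, 33), -1)) = Mul(Add(Add(196, Mul(2, 676)), 27108), Pow(34727, -1)) = Mul(Add(Add(196, 1352), 27108), Rational(1, 34727)) = Mul(Add(1548, 27108), Rational(1, 34727)) = Mul(28656, Rational(1, 34727)) = Rational(28656, 34727)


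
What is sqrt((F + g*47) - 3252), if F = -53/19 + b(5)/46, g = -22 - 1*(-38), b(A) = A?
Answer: I*sqrt(1911737782)/874 ≈ 50.027*I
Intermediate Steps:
g = 16 (g = -22 + 38 = 16)
F = -2343/874 (F = -53/19 + 5/46 = -2343/874 ≈ -2.6808)
sqrt((F + g*47) - 3252) = sqrt((-2343/874 + 16*47) - 3252) = sqrt((-2343/874 + 752) - 3252) = sqrt(654905/874 - 3252) = sqrt(-2187343/874) = I*sqrt(1911737782)/874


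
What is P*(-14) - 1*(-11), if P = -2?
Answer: 39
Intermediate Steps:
P*(-14) - 1*(-11) = -2*(-14) - 1*(-11) = 28 + 11 = 39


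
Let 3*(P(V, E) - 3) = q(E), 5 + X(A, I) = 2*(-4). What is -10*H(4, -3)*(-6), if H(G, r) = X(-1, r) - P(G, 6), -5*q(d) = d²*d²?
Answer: 4224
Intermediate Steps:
X(A, I) = -13 (X(A, I) = -5 + 2*(-4) = -5 - 8 = -13)
q(d) = -d⁴/5 (q(d) = -d²*d²/5 = -d⁴/5)
P(V, E) = 3 - E⁴/15 (P(V, E) = 3 + (-E⁴/5)/3 = 3 - E⁴/15)
H(G, r) = 352/5 (H(G, r) = -13 - (3 - 1/15*6⁴) = -13 - (3 - 1/15*1296) = -13 - (3 - 432/5) = -13 - 1*(-417/5) = -13 + 417/5 = 352/5)
-10*H(4, -3)*(-6) = -10*352/5*(-6) = -704*(-6) = 4224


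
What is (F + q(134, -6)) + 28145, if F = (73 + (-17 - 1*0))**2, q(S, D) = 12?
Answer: 31293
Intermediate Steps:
F = 3136 (F = (73 + (-17 + 0))**2 = (73 - 17)**2 = 56**2 = 3136)
(F + q(134, -6)) + 28145 = (3136 + 12) + 28145 = 3148 + 28145 = 31293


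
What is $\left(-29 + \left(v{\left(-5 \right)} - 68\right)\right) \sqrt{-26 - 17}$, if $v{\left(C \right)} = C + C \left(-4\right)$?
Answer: $- 82 i \sqrt{43} \approx - 537.71 i$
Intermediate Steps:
$v{\left(C \right)} = - 3 C$ ($v{\left(C \right)} = C - 4 C = - 3 C$)
$\left(-29 + \left(v{\left(-5 \right)} - 68\right)\right) \sqrt{-26 - 17} = \left(-29 - 53\right) \sqrt{-26 - 17} = \left(-29 + \left(15 - 68\right)\right) \sqrt{-43} = \left(-29 - 53\right) i \sqrt{43} = - 82 i \sqrt{43}$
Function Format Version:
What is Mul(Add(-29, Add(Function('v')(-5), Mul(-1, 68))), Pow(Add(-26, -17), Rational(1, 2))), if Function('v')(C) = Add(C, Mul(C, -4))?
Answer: Mul(-82, I, Pow(43, Rational(1, 2))) ≈ Mul(-537.71, I)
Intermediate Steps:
Function('v')(C) = Mul(-3, C) (Function('v')(C) = Add(C, Mul(-4, C)) = Mul(-3, C))
Mul(Add(-29, Add(Function('v')(-5), Mul(-1, 68))), Pow(Add(-26, -17), Rational(1, 2))) = Mul(Add(-29, Add(Mul(-3, -5), Mul(-1, 68))), Pow(Add(-26, -17), Rational(1, 2))) = Mul(Add(-29, Add(15, -68)), Pow(-43, Rational(1, 2))) = Mul(Add(-29, -53), Mul(I, Pow(43, Rational(1, 2)))) = Mul(-82, Mul(I, Pow(43, Rational(1, 2)))) = Mul(-82, I, Pow(43, Rational(1, 2)))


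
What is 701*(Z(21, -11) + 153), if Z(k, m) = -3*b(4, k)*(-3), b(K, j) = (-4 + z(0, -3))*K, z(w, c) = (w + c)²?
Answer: 233433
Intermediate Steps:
z(w, c) = (c + w)²
b(K, j) = 5*K (b(K, j) = (-4 + (-3 + 0)²)*K = (-4 + (-3)²)*K = (-4 + 9)*K = 5*K)
Z(k, m) = 180 (Z(k, m) = -15*4*(-3) = -3*20*(-3) = -60*(-3) = 180)
701*(Z(21, -11) + 153) = 701*(180 + 153) = 701*333 = 233433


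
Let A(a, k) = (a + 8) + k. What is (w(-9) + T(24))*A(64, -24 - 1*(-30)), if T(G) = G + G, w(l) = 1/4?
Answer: 7527/2 ≈ 3763.5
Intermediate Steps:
A(a, k) = 8 + a + k (A(a, k) = (8 + a) + k = 8 + a + k)
w(l) = 1/4
T(G) = 2*G
(w(-9) + T(24))*A(64, -24 - 1*(-30)) = (1/4 + 2*24)*(8 + 64 + (-24 - 1*(-30))) = (1/4 + 48)*(8 + 64 + (-24 + 30)) = 193*(8 + 64 + 6)/4 = (193/4)*78 = 7527/2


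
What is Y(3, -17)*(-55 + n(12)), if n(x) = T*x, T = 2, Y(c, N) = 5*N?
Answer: 2635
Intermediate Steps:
n(x) = 2*x
Y(3, -17)*(-55 + n(12)) = (5*(-17))*(-55 + 2*12) = -85*(-55 + 24) = -85*(-31) = 2635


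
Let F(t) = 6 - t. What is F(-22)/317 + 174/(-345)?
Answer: -15166/36455 ≈ -0.41602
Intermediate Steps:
F(-22)/317 + 174/(-345) = (6 - 1*(-22))/317 + 174/(-345) = (6 + 22)*(1/317) + 174*(-1/345) = 28*(1/317) - 58/115 = 28/317 - 58/115 = -15166/36455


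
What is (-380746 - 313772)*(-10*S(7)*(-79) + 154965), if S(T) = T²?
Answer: -134510773650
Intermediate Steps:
(-380746 - 313772)*(-10*S(7)*(-79) + 154965) = (-380746 - 313772)*(-10*7²*(-79) + 154965) = -694518*(-10*49*(-79) + 154965) = -694518*(-490*(-79) + 154965) = -694518*(38710 + 154965) = -694518*193675 = -134510773650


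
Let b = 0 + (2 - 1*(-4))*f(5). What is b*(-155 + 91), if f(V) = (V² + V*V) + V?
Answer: -21120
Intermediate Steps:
f(V) = V + 2*V² (f(V) = (V² + V²) + V = 2*V² + V = V + 2*V²)
b = 330 (b = 0 + (2 - 1*(-4))*(5*(1 + 2*5)) = 0 + (2 + 4)*(5*(1 + 10)) = 0 + 6*(5*11) = 0 + 6*55 = 0 + 330 = 330)
b*(-155 + 91) = 330*(-155 + 91) = 330*(-64) = -21120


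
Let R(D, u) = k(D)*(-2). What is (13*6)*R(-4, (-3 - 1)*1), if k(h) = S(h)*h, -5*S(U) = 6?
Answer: -3744/5 ≈ -748.80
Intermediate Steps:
S(U) = -6/5 (S(U) = -1/5*6 = -6/5)
k(h) = -6*h/5
R(D, u) = 12*D/5 (R(D, u) = -6*D/5*(-2) = 12*D/5)
(13*6)*R(-4, (-3 - 1)*1) = (13*6)*((12/5)*(-4)) = 78*(-48/5) = -3744/5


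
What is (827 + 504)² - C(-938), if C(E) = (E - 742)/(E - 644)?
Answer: 200186273/113 ≈ 1.7716e+6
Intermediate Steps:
C(E) = (-742 + E)/(-644 + E)
(827 + 504)² - C(-938) = (827 + 504)² - (-742 - 938)/(-644 - 938) = 1331² - (-1680)/(-1582) = 1771561 - (-1)*(-1680)/1582 = 1771561 - 1*120/113 = 1771561 - 120/113 = 200186273/113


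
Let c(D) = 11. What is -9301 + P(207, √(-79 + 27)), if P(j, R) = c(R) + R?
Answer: -9290 + 2*I*√13 ≈ -9290.0 + 7.2111*I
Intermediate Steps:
P(j, R) = 11 + R
-9301 + P(207, √(-79 + 27)) = -9301 + (11 + √(-79 + 27)) = -9301 + (11 + √(-52)) = -9301 + (11 + 2*I*√13) = -9290 + 2*I*√13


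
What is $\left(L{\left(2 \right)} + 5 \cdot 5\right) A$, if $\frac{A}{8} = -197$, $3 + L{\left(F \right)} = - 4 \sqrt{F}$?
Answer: $-34672 + 6304 \sqrt{2} \approx -25757.0$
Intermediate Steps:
$L{\left(F \right)} = -3 - 4 \sqrt{F}$
$A = -1576$ ($A = 8 \left(-197\right) = -1576$)
$\left(L{\left(2 \right)} + 5 \cdot 5\right) A = \left(\left(-3 - 4 \sqrt{2}\right) + 5 \cdot 5\right) \left(-1576\right) = \left(\left(-3 - 4 \sqrt{2}\right) + 25\right) \left(-1576\right) = \left(22 - 4 \sqrt{2}\right) \left(-1576\right) = -34672 + 6304 \sqrt{2}$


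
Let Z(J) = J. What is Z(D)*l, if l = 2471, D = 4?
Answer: 9884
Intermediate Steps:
Z(D)*l = 4*2471 = 9884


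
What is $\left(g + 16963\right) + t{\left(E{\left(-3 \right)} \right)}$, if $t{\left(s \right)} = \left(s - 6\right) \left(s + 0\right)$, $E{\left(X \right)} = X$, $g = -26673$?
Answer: $-9683$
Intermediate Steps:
$t{\left(s \right)} = s \left(-6 + s\right)$ ($t{\left(s \right)} = \left(-6 + s\right) s = s \left(-6 + s\right)$)
$\left(g + 16963\right) + t{\left(E{\left(-3 \right)} \right)} = \left(-26673 + 16963\right) - 3 \left(-6 - 3\right) = -9710 - -27 = -9710 + 27 = -9683$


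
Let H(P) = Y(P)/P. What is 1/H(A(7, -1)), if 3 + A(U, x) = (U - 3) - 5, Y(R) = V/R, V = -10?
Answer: -8/5 ≈ -1.6000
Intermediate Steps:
Y(R) = -10/R
A(U, x) = -11 + U (A(U, x) = -3 + ((U - 3) - 5) = -3 + ((-3 + U) - 5) = -3 + (-8 + U) = -11 + U)
H(P) = -10/P**2 (H(P) = (-10/P)/P = -10/P**2)
1/H(A(7, -1)) = 1/(-10/(-11 + 7)**2) = 1/(-10/(-4)**2) = 1/(-10*1/16) = 1/(-5/8) = -8/5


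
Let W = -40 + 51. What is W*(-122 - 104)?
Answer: -2486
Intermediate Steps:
W = 11
W*(-122 - 104) = 11*(-122 - 104) = 11*(-226) = -2486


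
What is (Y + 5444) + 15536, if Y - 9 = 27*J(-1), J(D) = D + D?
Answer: 20935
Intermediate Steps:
J(D) = 2*D
Y = -45 (Y = 9 + 27*(2*(-1)) = 9 + 27*(-2) = 9 - 54 = -45)
(Y + 5444) + 15536 = (-45 + 5444) + 15536 = 5399 + 15536 = 20935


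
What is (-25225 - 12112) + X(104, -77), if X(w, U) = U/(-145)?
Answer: -5413788/145 ≈ -37337.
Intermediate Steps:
X(w, U) = -U/145 (X(w, U) = U*(-1/145) = -U/145)
(-25225 - 12112) + X(104, -77) = (-25225 - 12112) - 1/145*(-77) = -37337 + 77/145 = -5413788/145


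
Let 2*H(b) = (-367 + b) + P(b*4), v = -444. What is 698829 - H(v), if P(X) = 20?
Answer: 1398449/2 ≈ 6.9922e+5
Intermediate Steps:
H(b) = -347/2 + b/2 (H(b) = ((-367 + b) + 20)/2 = (-347 + b)/2 = -347/2 + b/2)
698829 - H(v) = 698829 - (-347/2 + (½)*(-444)) = 698829 - (-347/2 - 222) = 698829 - 1*(-791/2) = 698829 + 791/2 = 1398449/2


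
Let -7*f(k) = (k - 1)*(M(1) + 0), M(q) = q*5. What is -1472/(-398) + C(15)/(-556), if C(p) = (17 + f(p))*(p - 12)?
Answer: 405037/110644 ≈ 3.6607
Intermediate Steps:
M(q) = 5*q
f(k) = 5/7 - 5*k/7 (f(k) = -(k - 1)*(5*1 + 0)/7 = -(-1 + k)*(5 + 0)/7 = -(-1 + k)*5/7 = -(-5 + 5*k)/7 = 5/7 - 5*k/7)
C(p) = (-12 + p)*(124/7 - 5*p/7) (C(p) = (17 + (5/7 - 5*p/7))*(p - 12) = (124/7 - 5*p/7)*(-12 + p) = (-12 + p)*(124/7 - 5*p/7))
-1472/(-398) + C(15)/(-556) = -1472/(-398) + (-1488/7 - 5/7*15² + (184/7)*15)/(-556) = -1472*(-1/398) + (-1488/7 - 5/7*225 + 2760/7)*(-1/556) = 736/199 + (-1488/7 - 1125/7 + 2760/7)*(-1/556) = 736/199 + 21*(-1/556) = 736/199 - 21/556 = 405037/110644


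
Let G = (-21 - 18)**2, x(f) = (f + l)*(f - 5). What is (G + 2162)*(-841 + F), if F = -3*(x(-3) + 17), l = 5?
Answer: -3108452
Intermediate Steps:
x(f) = (-5 + f)*(5 + f) (x(f) = (f + 5)*(f - 5) = (5 + f)*(-5 + f) = (-5 + f)*(5 + f))
G = 1521 (G = (-39)**2 = 1521)
F = -3 (F = -3*((-25 + (-3)**2) + 17) = -3*((-25 + 9) + 17) = -3*(-16 + 17) = -3*1 = -3)
(G + 2162)*(-841 + F) = (1521 + 2162)*(-841 - 3) = 3683*(-844) = -3108452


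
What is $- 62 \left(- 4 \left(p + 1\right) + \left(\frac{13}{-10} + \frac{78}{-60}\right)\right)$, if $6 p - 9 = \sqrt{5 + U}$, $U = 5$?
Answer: $\frac{3906}{5} + \frac{124 \sqrt{10}}{3} \approx 911.91$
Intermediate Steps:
$p = \frac{3}{2} + \frac{\sqrt{10}}{6}$ ($p = \frac{3}{2} + \frac{\sqrt{5 + 5}}{6} = \frac{3}{2} + \frac{\sqrt{10}}{6} \approx 2.027$)
$- 62 \left(- 4 \left(p + 1\right) + \left(\frac{13}{-10} + \frac{78}{-60}\right)\right) = - 62 \left(- 4 \left(\left(\frac{3}{2} + \frac{\sqrt{10}}{6}\right) + 1\right) + \left(\frac{13}{-10} + \frac{78}{-60}\right)\right) = - 62 \left(- 4 \left(\frac{5}{2} + \frac{\sqrt{10}}{6}\right) + \left(13 \left(- \frac{1}{10}\right) + 78 \left(- \frac{1}{60}\right)\right)\right) = - 62 \left(\left(-10 - \frac{2 \sqrt{10}}{3}\right) - \frac{13}{5}\right) = - 62 \left(- \frac{63}{5} - \frac{2 \sqrt{10}}{3}\right) = \frac{3906}{5} + \frac{124 \sqrt{10}}{3}$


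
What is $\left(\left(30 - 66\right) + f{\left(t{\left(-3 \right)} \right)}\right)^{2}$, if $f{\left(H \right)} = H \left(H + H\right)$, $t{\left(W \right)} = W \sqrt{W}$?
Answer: $8100$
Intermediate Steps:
$t{\left(W \right)} = W^{\frac{3}{2}}$
$f{\left(H \right)} = 2 H^{2}$ ($f{\left(H \right)} = H 2 H = 2 H^{2}$)
$\left(\left(30 - 66\right) + f{\left(t{\left(-3 \right)} \right)}\right)^{2} = \left(\left(30 - 66\right) + 2 \left(\left(-3\right)^{\frac{3}{2}}\right)^{2}\right)^{2} = \left(-36 + 2 \left(- 3 i \sqrt{3}\right)^{2}\right)^{2} = \left(-36 + 2 \left(-27\right)\right)^{2} = \left(-36 - 54\right)^{2} = \left(-90\right)^{2} = 8100$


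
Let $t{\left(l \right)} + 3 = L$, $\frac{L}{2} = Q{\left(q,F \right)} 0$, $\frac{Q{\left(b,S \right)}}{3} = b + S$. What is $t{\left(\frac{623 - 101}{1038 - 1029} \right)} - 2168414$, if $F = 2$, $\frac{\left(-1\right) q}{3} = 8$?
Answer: $-2168417$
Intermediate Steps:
$q = -24$ ($q = \left(-3\right) 8 = -24$)
$Q{\left(b,S \right)} = 3 S + 3 b$ ($Q{\left(b,S \right)} = 3 \left(b + S\right) = 3 \left(S + b\right) = 3 S + 3 b$)
$L = 0$ ($L = 2 \left(3 \cdot 2 + 3 \left(-24\right)\right) 0 = 2 \left(6 - 72\right) 0 = 2 \left(\left(-66\right) 0\right) = 2 \cdot 0 = 0$)
$t{\left(l \right)} = -3$ ($t{\left(l \right)} = -3 + 0 = -3$)
$t{\left(\frac{623 - 101}{1038 - 1029} \right)} - 2168414 = -3 - 2168414 = -2168417$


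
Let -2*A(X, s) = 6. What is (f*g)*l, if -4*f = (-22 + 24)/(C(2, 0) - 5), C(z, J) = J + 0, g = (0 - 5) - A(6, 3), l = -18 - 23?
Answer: 41/5 ≈ 8.2000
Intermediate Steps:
A(X, s) = -3 (A(X, s) = -½*6 = -3)
l = -41
g = -2 (g = (0 - 5) - 1*(-3) = -5 + 3 = -2)
C(z, J) = J
f = ⅒ (f = -(-22 + 24)/(4*(0 - 5)) = -1/(2*(-5)) = -(-1)/(2*5) = -¼*(-⅖) = ⅒ ≈ 0.10000)
(f*g)*l = ((⅒)*(-2))*(-41) = -⅕*(-41) = 41/5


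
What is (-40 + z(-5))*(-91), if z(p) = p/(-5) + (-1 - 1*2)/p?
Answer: 17472/5 ≈ 3494.4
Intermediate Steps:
z(p) = -3/p - p/5 (z(p) = p*(-⅕) + (-1 - 2)/p = -p/5 - 3/p = -3/p - p/5)
(-40 + z(-5))*(-91) = (-40 + (-3/(-5) - ⅕*(-5)))*(-91) = (-40 + (-3*(-⅕) + 1))*(-91) = (-40 + (⅗ + 1))*(-91) = (-40 + 8/5)*(-91) = -192/5*(-91) = 17472/5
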